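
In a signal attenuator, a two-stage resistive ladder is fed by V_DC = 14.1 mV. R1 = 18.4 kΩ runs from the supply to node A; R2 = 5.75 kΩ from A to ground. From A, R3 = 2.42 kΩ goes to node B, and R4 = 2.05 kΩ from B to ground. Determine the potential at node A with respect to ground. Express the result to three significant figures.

V_A ≈ 1.70 mV

Node A sees R2 in parallel with the series input of stage 2, R3 + R4 = 4.470 kΩ.
R2 ‖ (R3+R4) = 2.515 kΩ.
So V_A = 14.1 × 0.1202 = 1.695 mV.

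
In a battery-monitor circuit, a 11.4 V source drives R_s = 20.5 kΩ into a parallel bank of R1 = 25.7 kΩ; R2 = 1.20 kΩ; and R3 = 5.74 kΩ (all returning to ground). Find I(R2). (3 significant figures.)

I ≈ 0.423 mA

Parallel bank: R_p = 1/(1/25.7 + 1/1.20 + 1/5.74) = 0.9556 kΩ.
V_A = 11.4 × 0.9556/21.46 = 0.5077 V.
Branch current I = V_A/R2 = 0.5077/1.20 = 0.4231 mA.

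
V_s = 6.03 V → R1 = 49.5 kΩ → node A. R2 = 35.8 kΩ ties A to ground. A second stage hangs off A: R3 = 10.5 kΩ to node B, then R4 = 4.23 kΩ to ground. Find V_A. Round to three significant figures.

The second stage (R3 + R4 = 14.73 kΩ) loads node A in parallel with R2.
Effective lower resistance at A: R2 ‖ 14.73 = 10.44 kΩ.
V_A = 6.03 × 10.44/(49.5 + 10.44) = 1.050 V.

V_A ≈ 1.05 V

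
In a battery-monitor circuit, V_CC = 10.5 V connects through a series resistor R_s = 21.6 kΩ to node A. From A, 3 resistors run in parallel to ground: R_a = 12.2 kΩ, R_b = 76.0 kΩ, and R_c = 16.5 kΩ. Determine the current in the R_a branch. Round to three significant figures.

Equivalent of the parallel group: R_p = 6.421 kΩ.
V_A by voltage divider: V_A = 10.5 × 6.421/(21.6 + 6.421) = 2.406 V.
I(R_a) = V_A / R_a = 2.406/12.2 = 0.1972 mA.

I ≈ 0.197 mA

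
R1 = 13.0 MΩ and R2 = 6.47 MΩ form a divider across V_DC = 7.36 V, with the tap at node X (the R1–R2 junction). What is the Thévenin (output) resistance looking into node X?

Looking into X with the source shorted: R_th = R1·R2/(R1+R2) = 13.00 × 6.47/19.47 = 4.320 MΩ.

R_th ≈ 4.32 MΩ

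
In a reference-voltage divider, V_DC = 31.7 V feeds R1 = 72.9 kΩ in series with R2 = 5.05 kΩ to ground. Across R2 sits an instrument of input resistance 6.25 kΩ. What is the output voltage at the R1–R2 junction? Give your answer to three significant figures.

The load sits in parallel with R2, giving an effective lower resistance R2' = R2·R_L/(R2+R_L) = 2.793 kΩ.
Then V_out = V_DC · R2'/(R1 + R2') = 31.7 × 2.793/75.69 = 1.170 V.
(Unloaded it would be 2.05 V; the load pulls it down.)

V_out ≈ 1.17 V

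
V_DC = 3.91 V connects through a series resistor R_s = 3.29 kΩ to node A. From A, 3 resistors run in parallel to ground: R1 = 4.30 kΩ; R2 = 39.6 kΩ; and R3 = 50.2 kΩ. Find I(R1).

I ≈ 0.475 mA

Combine the parallel branches: R_p = (1/4.30 + 1/39.6 + 1/50.2)⁻¹ = 3.601 kΩ.
Node voltage V_A = V_DC · R_p/(R_s + R_p) = 3.91 × 0.5225 = 2.043 V.
Branch current I = V_A/R1 = 2.043/4.30 = 0.4751 mA.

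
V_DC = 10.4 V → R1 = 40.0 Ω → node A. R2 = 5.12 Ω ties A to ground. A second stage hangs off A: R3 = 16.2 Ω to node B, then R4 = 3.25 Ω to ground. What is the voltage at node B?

Looking into the second stage from A: R3 + R4 = 19.45 Ω appears in parallel with R2.
R2 ‖ (R3+R4) = 4.053 Ω.
First divider: V_A = V_DC · 4.053/(40.0 + 4.053) = 0.9568 V.
Then the unloaded second divider: V_B = V_A × R4/(R3+R4) = 0.9568 × 0.1671 = 0.1599 V.

V_B ≈ 0.160 V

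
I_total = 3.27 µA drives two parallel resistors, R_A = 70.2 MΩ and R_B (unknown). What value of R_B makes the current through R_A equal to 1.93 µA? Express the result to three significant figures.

In a two-way split, I_A/I_total = R_B/(R_A + R_B).
1.93/3.27 = R_B/(R_A + R_B) → R_B = R_A · (0.5902)/(1 − 0.5902) = 70.2 × 1.440 = 101.1 MΩ.

R_B ≈ 101 MΩ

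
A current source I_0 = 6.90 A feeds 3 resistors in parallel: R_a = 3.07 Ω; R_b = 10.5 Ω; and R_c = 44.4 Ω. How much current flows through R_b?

Total conductance ΣG = 1/3.07 + 1/10.5 + 1/44.4 = 0.4435 (units of 1/Ω).
R_b takes the fraction G_k/ΣG = 0.09524/0.4435 = 0.2147, so I = 6.90 × 0.2147 = 1.482 A.

I ≈ 1.48 A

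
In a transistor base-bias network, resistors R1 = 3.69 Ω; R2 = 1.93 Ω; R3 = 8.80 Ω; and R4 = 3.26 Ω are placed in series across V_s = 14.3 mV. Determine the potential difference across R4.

ΣR = 3.69 + 1.93 + 8.80 + 3.26 = 17.68 Ω.
By the voltage-divider rule, V = 14.3 × 3.260/17.68 = 2.637 mV.

V ≈ 2.64 mV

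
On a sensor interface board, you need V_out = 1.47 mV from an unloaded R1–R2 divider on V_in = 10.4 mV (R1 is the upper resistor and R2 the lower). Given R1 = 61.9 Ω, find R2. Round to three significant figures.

V_out/V_in = R2/(R1+R2) = 0.1413.
R2 = R1 · 0.1413/(1 − 0.1413) = 10.19 Ω.

R2 ≈ 10.2 Ω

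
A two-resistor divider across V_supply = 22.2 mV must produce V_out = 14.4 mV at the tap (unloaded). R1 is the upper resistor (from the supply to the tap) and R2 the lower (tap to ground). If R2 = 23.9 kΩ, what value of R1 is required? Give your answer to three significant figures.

Required fraction k = V_out/V_supply = 0.6486.
Rearranging, R1 = R2·(1−k)/k = 23.9 × 0.5417 = 12.95 kΩ.

R1 ≈ 12.9 kΩ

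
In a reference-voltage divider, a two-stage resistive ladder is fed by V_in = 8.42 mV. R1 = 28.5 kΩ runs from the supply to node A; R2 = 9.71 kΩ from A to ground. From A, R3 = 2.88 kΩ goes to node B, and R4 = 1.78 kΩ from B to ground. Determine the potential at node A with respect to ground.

V_A ≈ 0.838 mV

Looking into the second stage from A: R3 + R4 = 4.660 kΩ appears in parallel with R2.
Effective lower resistance at A: R2 ‖ 4.660 = 3.149 kΩ.
So V_A = 8.42 × 0.09949 = 0.8377 mV.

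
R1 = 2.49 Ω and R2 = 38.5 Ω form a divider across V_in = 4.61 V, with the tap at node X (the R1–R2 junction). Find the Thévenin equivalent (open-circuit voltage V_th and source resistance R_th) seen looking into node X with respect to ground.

V_th ≈ 4.33 V, R_th ≈ 2.34 Ω

V_th is the unloaded tap voltage: V_in · R2/(R1+R2) = 4.61 × 0.9393 = 4.330 V.
With V_in suppressed (replaced by a short), R_th = R1 ‖ R2 = (2.490 × 38.5)/(2.490 + 38.5) = 2.339 Ω.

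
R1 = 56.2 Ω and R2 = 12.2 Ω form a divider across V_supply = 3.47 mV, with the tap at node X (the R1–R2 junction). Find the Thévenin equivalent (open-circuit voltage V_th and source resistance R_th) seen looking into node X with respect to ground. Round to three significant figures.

V_th ≈ 0.619 mV, R_th ≈ 10.0 Ω

Open-circuit (no load on X): V_th = V_supply · R2/(R1 + R2) = 3.47 × 12.2/(56.20 + 12.2) = 0.6189 mV.
With V_supply suppressed (replaced by a short), R_th = R1 ‖ R2 = (56.20 × 12.2)/(56.20 + 12.2) = 10.02 Ω.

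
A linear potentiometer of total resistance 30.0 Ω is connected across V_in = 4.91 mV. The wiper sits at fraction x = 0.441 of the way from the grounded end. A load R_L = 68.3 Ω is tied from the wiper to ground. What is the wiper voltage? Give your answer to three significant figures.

Lower segment x·R_p = 13.23 Ω; upper segment (1−x)·R_p = 16.77 Ω.
R_L loads the lower segment: effective lower R = 11.08 Ω.
Then V_out = V_in · 11.08/(16.77 + 11.08) = 1.954 mV.

V_out ≈ 1.95 mV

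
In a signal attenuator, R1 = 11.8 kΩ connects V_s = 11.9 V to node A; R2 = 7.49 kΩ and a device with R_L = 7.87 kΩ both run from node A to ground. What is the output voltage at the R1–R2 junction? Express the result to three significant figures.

V_out ≈ 2.92 V

First combine the lower leg with the load: R2 ‖ R_L = 3.838 kΩ.
Now apply the divider: V_out = 11.9 × 0.2454 = 2.920 V.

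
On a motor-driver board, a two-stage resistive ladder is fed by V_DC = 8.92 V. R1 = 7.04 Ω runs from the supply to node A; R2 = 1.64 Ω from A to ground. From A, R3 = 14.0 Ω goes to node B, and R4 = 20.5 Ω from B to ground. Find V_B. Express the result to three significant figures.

The second stage (R3 + R4 = 34.50 Ω) loads node A in parallel with R2.
Effective lower resistance at A: R2 ‖ 34.50 = 1.566 Ω.
First divider: V_A = V_DC · 1.566/(7.04 + 1.566) = 1.623 V.
Then the unloaded second divider: V_B = V_A × R4/(R3+R4) = 1.623 × 0.5942 = 0.9643 V.

V_B ≈ 0.964 V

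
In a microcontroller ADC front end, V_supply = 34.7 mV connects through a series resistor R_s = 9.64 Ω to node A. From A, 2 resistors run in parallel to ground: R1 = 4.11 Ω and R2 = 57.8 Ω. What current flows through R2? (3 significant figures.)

Parallel bank: R_p = 1/(1/4.11 + 1/57.8) = 3.837 Ω.
V_A = 34.7 × 3.837/13.48 = 9.880 mV.
I(R2) = V_A / R2 = 9.880/57.8 = 0.1709 mA.
(Check via current divider: I_total = 2.575 mA; share G_k/ΣG = 0.06639 → same result.)

I ≈ 0.171 mA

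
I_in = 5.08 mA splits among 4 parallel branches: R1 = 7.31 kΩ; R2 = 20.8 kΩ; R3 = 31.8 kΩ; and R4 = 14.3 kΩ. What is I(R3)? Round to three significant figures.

ΣG = 1/7.31 + 1/20.8 + 1/31.8 + 1/14.3 = 0.2863.
By the current-divider rule, I = I_in · G_k/ΣG = 5.08 × 0.1099 = 0.5581 mA.

I ≈ 0.558 mA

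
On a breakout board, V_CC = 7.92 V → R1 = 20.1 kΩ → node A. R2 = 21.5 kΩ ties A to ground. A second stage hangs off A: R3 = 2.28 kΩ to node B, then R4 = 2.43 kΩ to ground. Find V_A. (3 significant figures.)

V_A ≈ 1.28 V

The second stage (R3 + R4 = 4.710 kΩ) loads node A in parallel with R2.
Effective lower resistance at A: R2 ‖ 4.710 = 3.864 kΩ.
V_A = 7.92 × 3.864/(20.1 + 3.864) = 1.277 V.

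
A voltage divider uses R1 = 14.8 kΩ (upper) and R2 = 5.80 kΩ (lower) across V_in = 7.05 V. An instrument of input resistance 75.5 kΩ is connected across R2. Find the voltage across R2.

R2 ‖ R_L = (5.80 × 75.5)/(5.80 + 75.5) = 5.386 kΩ.
Then V_out = V_in · R2'/(R1 + R2') = 7.05 × 5.386/20.19 = 1.881 V.

V_out ≈ 1.88 V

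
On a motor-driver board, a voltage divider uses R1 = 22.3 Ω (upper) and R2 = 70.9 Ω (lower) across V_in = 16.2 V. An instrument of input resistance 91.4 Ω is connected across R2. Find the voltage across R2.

V_out ≈ 10.4 V

The load sits in parallel with R2, giving an effective lower resistance R2' = R2·R_L/(R2+R_L) = 39.93 Ω.
Voltage divider with the loaded lower leg: V_out = 16.2 × 39.93/(22.3 + 39.93) = 16.2 × 0.6416 = 10.39 V.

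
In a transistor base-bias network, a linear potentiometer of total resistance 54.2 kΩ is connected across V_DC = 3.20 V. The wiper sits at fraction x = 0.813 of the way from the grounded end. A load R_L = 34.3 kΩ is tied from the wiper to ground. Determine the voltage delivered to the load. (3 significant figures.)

V_out ≈ 2.10 V

Split the track: R_lower = x·R_p = 44.06 kΩ, R_upper = (1−x)·R_p = 10.14 kΩ.
(x·R_p) ‖ R_L = 19.29 kΩ.
V_out = 3.20 × 19.29/(10.14 + 19.29) = 2.098 V.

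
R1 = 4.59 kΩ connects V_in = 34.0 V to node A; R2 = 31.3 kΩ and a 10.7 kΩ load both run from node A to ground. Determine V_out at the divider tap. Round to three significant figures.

The load sits in parallel with R2, giving an effective lower resistance R2' = R2·R_L/(R2+R_L) = 7.974 kΩ.
Then V_out = V_in · R2'/(R1 + R2') = 34.0 × 7.974/12.56 = 21.58 V.

V_out ≈ 21.6 V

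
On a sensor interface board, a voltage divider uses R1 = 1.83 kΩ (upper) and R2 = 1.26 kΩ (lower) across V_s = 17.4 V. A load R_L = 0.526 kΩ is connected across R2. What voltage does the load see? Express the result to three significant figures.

V_out ≈ 2.93 V

The load sits in parallel with R2, giving an effective lower resistance R2' = R2·R_L/(R2+R_L) = 0.3711 kΩ.
Then V_out = V_s · R2'/(R1 + R2') = 17.4 × 0.3711/2.201 = 2.934 V.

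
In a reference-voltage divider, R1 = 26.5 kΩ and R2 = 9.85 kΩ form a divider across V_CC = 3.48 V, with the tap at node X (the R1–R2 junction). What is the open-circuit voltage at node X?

V_th ≈ 0.943 V

Open-circuit (no load on X): V_th = V_CC · R2/(R1 + R2) = 3.48 × 9.85/(26.50 + 9.85) = 0.9430 V.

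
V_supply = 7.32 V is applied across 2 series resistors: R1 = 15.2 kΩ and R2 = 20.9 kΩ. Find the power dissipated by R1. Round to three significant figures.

The common current is I = 7.32/36.10 = 0.2028 mA.
P = I²R = 0.04112 × 15.2 = 0.6250 mW.

P ≈ 0.625 mW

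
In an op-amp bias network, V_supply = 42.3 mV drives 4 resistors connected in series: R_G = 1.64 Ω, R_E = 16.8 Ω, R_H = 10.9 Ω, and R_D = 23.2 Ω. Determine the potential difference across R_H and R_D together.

Total series resistance ΣR = 1.64 + 16.8 + 10.9 + 23.2 = 52.54 Ω.
R_{R_H..R_D} = 10.9 + 23.2 = 34.10 Ω.
By the voltage-divider rule, V = 42.3 × 34.10/52.54 = 27.45 mV.

V ≈ 27.5 mV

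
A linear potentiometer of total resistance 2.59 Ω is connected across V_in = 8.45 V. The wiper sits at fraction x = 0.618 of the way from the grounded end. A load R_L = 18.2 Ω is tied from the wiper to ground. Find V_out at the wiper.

V_out ≈ 5.05 V

The pot divides into 0.9894 Ω above the wiper and 1.601 Ω below.
R_L loads the lower segment: effective lower R = 1.471 Ω.
V_out = 8.45 × 1.471/(0.9894 + 1.471) = 5.052 V.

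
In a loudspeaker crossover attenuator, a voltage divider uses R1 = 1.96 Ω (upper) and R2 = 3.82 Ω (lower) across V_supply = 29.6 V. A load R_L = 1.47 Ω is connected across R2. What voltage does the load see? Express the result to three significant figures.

The load sits in parallel with R2, giving an effective lower resistance R2' = R2·R_L/(R2+R_L) = 1.062 Ω.
Voltage divider with the loaded lower leg: V_out = 29.6 × 1.062/(1.96 + 1.062) = 29.6 × 0.3513 = 10.40 V.
(Unloaded it would be 19.6 V; the load pulls it down.)

V_out ≈ 10.4 V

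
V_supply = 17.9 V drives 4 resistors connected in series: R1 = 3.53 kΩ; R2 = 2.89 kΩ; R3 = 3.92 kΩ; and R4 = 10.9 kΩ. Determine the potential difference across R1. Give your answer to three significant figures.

V ≈ 2.97 V

ΣR = 3.53 + 2.89 + 3.92 + 10.9 = 21.24 kΩ.
By the voltage-divider rule, V = 17.9 × 3.530/21.24 = 2.975 V.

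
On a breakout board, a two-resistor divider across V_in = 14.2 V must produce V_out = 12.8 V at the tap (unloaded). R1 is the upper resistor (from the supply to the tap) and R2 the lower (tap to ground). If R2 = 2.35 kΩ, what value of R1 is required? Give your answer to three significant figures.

R1 ≈ 0.257 kΩ

V_out/V_in = R2/(R1+R2) = 0.9014.
So R1 = R2 · (V_in/V_out − 1) = 2.35 × (14.2/12.8 − 1) = 2.35 × 0.1094 = 0.2570 kΩ.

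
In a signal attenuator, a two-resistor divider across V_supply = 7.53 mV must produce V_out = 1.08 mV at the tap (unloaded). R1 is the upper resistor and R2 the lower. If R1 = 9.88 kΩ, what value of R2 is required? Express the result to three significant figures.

V_out/V_supply = R2/(R1+R2) = 0.1434.
So R2 = R1 · V_out/(V_supply − V_out) = 9.88 × 1.08/(7.53 − 1.08) = 9.88 × 0.1674 = 1.654 kΩ.

R2 ≈ 1.65 kΩ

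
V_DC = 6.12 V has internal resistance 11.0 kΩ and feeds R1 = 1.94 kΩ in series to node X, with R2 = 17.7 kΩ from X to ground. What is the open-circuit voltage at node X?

R1' = 11.0 + 1.94 = 12.94 kΩ (source resistance + R1).
V_th is the unloaded tap voltage: V_DC · R2/(R1'+R2) = 6.12 × 0.5777 = 3.535 V.

V_th ≈ 3.54 V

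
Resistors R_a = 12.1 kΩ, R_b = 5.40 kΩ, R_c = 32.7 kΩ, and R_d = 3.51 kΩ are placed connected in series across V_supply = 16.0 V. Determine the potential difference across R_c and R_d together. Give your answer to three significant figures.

ΣR = 12.1 + 5.40 + 32.7 + 3.51 = 53.71 kΩ.
R_{R_c..R_d} = 32.7 + 3.51 = 36.21 kΩ.
Voltage divider: V = V_supply · (36.21 / 53.71) = 16.0 × 0.6742 = 10.79 V.

V ≈ 10.8 V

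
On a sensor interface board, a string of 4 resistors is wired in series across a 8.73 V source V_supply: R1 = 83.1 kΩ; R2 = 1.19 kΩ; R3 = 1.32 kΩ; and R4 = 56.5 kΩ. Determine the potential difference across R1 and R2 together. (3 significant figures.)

Series total: ΣR = 83.1 + 1.19 + 1.32 + 56.5 = 142.1 kΩ.
R_{R1..R2} = 83.1 + 1.19 = 84.29 kΩ.
Voltage divider: V = V_supply · (84.29 / 142.1) = 8.73 × 0.5931 = 5.178 V.

V ≈ 5.18 V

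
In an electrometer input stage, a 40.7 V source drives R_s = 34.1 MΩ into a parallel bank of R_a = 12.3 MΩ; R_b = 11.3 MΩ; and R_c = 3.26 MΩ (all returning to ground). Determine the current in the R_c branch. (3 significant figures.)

I ≈ 0.724 µA

Equivalent of the parallel group: R_p = 2.098 MΩ.
Node voltage V_A = V_DC · R_p/(R_s + R_p) = 40.7 × 0.05797 = 2.359 V.
Branch current I = V_A/R_c = 2.359/3.26 = 0.7237 µA.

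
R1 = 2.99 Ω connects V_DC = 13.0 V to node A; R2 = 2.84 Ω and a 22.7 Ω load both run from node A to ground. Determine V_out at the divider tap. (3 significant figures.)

V_out ≈ 5.95 V

First combine the lower leg with the load: R2 ‖ R_L = 2.524 Ω.
Voltage divider with the loaded lower leg: V_out = 13.0 × 2.524/(2.99 + 2.524) = 13.0 × 0.4578 = 5.951 V.
(Unloaded it would be 6.33 V; the load pulls it down.)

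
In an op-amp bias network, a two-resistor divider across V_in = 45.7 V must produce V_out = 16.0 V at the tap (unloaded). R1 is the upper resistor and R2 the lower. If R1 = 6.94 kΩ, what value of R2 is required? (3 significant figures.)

R2 ≈ 3.74 kΩ

The divider ratio is R2/(R1+R2) = 16.0/45.7 = 0.3501.
So R2 = R1 · V_out/(V_in − V_out) = 6.94 × 16.0/(45.7 − 16.0) = 6.94 × 0.5387 = 3.739 kΩ.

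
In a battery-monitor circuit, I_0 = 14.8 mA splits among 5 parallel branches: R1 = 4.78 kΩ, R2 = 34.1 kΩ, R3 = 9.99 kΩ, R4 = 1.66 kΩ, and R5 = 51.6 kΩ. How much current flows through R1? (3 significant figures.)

I ≈ 3.22 mA

Conductances: ΣG = 1/4.78 + 1/34.1 + 1/9.99 + 1/1.66 + 1/51.6 = 0.9604 (1/kΩ).
By the current-divider rule, I = I_0 · G_k/ΣG = 14.8 × 0.2178 = 3.224 mA.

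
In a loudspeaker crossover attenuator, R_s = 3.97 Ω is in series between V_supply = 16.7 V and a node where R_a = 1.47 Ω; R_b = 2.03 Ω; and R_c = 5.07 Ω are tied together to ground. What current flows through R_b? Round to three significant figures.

I ≈ 1.28 A

Combine the parallel branches: R_p = (1/1.47 + 1/2.03 + 1/5.07)⁻¹ = 0.7299 Ω.
V_A = 16.7 × 0.7299/4.700 = 2.593 V.
Branch current I = V_A/R_b = 2.593/2.03 = 1.278 A.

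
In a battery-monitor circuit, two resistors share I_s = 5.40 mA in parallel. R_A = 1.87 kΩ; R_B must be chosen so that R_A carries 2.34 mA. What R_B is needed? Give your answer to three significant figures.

R_B ≈ 1.43 kΩ

The fraction through R_A equals R_B/(R_A+R_B).
2.34/5.40 = R_B/(R_A + R_B) → R_B = R_A · (0.4333)/(1 − 0.4333) = 1.87 × 0.7647 = 1.430 kΩ.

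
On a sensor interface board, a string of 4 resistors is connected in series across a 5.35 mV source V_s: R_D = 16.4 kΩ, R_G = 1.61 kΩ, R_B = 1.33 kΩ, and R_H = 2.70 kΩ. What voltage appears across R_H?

V ≈ 0.655 mV

Series total: ΣR = 16.4 + 1.61 + 1.33 + 2.70 = 22.04 kΩ.
Voltage divider: V = V_s · (2.700 / 22.04) = 5.35 × 0.1225 = 0.6554 mV.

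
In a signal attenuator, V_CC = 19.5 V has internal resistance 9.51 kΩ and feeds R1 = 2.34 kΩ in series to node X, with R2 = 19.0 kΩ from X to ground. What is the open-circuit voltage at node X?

V_th ≈ 12.0 V

R1' = 9.51 + 2.34 = 11.85 kΩ (source resistance + R1).
V_th is the unloaded tap voltage: V_CC · R2/(R1'+R2) = 19.5 × 0.6159 = 12.01 V.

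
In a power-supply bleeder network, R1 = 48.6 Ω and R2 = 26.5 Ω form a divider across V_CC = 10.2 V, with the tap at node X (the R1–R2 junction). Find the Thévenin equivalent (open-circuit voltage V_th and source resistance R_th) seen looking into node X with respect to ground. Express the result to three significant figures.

V_th ≈ 3.60 V, R_th ≈ 17.1 Ω

With X open, the divider is unloaded: V_th = 10.2 × 26.5/75.10 = 3.599 V.
With V_CC suppressed (replaced by a short), R_th = R1 ‖ R2 = (48.60 × 26.5)/(48.60 + 26.5) = 17.15 Ω.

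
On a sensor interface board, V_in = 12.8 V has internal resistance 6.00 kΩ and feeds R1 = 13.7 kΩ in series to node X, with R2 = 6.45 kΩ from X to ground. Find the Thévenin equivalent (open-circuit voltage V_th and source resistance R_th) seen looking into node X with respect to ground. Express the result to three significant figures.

V_th ≈ 3.16 V, R_th ≈ 4.86 kΩ

R1' = 6.00 + 13.7 = 19.70 kΩ (source resistance + R1).
V_th is the unloaded tap voltage: V_in · R2/(R1'+R2) = 12.8 × 0.2467 = 3.157 V.
Looking into X with the source shorted: R_th = R1'·R2/(R1'+R2) = 19.70 × 6.45/26.15 = 4.859 kΩ.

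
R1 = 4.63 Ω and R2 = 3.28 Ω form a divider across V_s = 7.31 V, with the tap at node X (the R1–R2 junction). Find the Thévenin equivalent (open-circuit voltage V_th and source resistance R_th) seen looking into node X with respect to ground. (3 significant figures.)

With X open, the divider is unloaded: V_th = 7.31 × 3.28/7.910 = 3.031 V.
Zeroing V_s shorts the top of R1 to ground, so R_th = R1 ‖ R2 = 1.920 Ω.

V_th ≈ 3.03 V, R_th ≈ 1.92 Ω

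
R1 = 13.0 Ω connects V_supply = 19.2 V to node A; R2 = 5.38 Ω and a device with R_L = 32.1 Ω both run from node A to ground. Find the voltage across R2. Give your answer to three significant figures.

First combine the lower leg with the load: R2 ‖ R_L = 4.608 Ω.
Voltage divider with the loaded lower leg: V_out = 19.2 × 4.608/(13.0 + 4.608) = 19.2 × 0.2617 = 5.024 V.
(Unloaded it would be 5.62 V; the load pulls it down.)

V_out ≈ 5.02 V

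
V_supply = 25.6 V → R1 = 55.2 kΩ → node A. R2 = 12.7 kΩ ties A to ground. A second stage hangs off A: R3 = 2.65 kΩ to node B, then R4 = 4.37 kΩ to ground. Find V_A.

V_A ≈ 1.94 V

Node A sees R2 in parallel with the series input of stage 2, R3 + R4 = 7.020 kΩ.
Effective lower resistance at A: R2 ‖ 7.020 = 4.521 kΩ.
V_A = 25.6 × 4.521/(55.2 + 4.521) = 1.938 V.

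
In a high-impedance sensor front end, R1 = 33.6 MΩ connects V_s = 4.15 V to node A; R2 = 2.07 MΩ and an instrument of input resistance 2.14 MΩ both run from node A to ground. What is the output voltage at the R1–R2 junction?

V_out ≈ 0.126 V

First combine the lower leg with the load: R2 ‖ R_L = 1.052 MΩ.
Then V_out = V_s · R2'/(R1 + R2') = 4.15 × 1.052/34.65 = 0.1260 V.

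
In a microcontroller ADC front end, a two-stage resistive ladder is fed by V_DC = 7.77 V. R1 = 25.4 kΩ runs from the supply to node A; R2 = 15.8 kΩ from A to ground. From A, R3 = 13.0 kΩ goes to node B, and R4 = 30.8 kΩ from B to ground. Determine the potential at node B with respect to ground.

V_B ≈ 1.71 V

Looking into the second stage from A: R3 + R4 = 43.80 kΩ appears in parallel with R2.
Effective lower resistance at A: R2 ‖ 43.80 = 11.61 kΩ.
First divider: V_A = V_DC · 11.61/(25.4 + 11.61) = 2.438 V.
V_B = V_A × 0.7032 = 1.714 V.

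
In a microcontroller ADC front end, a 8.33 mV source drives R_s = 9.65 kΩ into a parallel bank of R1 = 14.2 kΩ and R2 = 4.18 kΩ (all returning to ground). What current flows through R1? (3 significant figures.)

I ≈ 0.147 µA

Equivalent of the parallel group: R_p = 3.229 kΩ.
V_A = 8.33 × 3.229/12.88 = 2.089 mV.
I(R1) = V_A / R1 = 2.089/14.2 = 0.1471 µA.
(Equivalently: I_total = 0.6468 µA, then current-divider fraction G_k/ΣG = 0.2274.)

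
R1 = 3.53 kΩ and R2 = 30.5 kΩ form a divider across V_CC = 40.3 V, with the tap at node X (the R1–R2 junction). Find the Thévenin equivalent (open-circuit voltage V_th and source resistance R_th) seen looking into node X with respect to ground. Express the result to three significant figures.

Open-circuit (no load on X): V_th = V_CC · R2/(R1 + R2) = 40.3 × 30.5/(3.530 + 30.5) = 36.12 V.
Zeroing V_CC shorts the top of R1 to ground, so R_th = R1 ‖ R2 = 3.164 kΩ.

V_th ≈ 36.1 V, R_th ≈ 3.16 kΩ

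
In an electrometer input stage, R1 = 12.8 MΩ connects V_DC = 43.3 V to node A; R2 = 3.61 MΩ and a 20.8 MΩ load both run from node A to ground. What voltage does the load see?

First combine the lower leg with the load: R2 ‖ R_L = 3.076 MΩ.
Then V_out = V_DC · R2'/(R1 + R2') = 43.3 × 3.076/15.88 = 8.390 V.

V_out ≈ 8.39 V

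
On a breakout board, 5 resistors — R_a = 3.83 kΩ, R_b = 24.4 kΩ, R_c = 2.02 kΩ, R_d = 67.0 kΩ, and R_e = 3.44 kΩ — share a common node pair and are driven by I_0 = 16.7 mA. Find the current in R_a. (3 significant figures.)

I ≈ 3.95 mA

Total conductance ΣG = 1/3.83 + 1/24.4 + 1/2.02 + 1/67.0 + 1/3.44 = 1.103 (units of 1/kΩ).
By the current-divider rule, I = I_0 · G_k/ΣG = 16.7 × 0.2368 = 3.954 mA.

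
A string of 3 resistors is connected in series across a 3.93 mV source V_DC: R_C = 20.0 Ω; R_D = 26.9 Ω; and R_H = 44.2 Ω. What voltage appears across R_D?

ΣR = 20.0 + 26.9 + 44.2 = 91.10 Ω.
By the voltage-divider rule, V = 3.93 × 26.90/91.10 = 1.160 mV.

V ≈ 1.16 mV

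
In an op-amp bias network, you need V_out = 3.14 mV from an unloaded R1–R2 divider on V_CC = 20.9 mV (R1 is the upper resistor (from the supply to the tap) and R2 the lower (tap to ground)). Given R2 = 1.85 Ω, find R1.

R1 ≈ 10.5 Ω

Required fraction k = V_out/V_CC = 0.1502.
So R1 = R2 · (V_CC/V_out − 1) = 1.85 × (20.9/3.14 − 1) = 1.85 × 5.656 = 10.46 Ω.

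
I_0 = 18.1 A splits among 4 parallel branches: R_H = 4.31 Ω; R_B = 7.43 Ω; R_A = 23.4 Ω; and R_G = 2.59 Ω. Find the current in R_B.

Total conductance ΣG = 1/4.31 + 1/7.43 + 1/23.4 + 1/2.59 = 0.7954 (units of 1/Ω).
By the current-divider rule, I = I_0 · G_k/ΣG = 18.1 × 0.1692 = 3.063 A.

I ≈ 3.06 A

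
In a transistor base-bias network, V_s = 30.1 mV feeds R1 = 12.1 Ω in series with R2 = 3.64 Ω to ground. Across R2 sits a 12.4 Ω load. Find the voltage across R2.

V_out ≈ 5.68 mV

First combine the lower leg with the load: R2 ‖ R_L = 2.814 Ω.
Voltage divider with the loaded lower leg: V_out = 30.1 × 2.814/(12.1 + 2.814) = 30.1 × 0.1887 = 5.679 mV.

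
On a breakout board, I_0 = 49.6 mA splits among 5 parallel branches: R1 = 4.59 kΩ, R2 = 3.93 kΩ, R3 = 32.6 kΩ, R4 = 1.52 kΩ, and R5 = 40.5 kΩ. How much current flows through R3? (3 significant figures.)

ΣG = 1/4.59 + 1/3.93 + 1/32.6 + 1/1.52 + 1/40.5 = 1.186.
By the current-divider rule, I = I_0 · G_k/ΣG = 49.6 × 0.02587 = 1.283 mA.

I ≈ 1.28 mA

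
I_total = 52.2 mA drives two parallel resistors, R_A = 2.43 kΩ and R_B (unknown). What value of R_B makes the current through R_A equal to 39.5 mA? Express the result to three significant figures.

R_B ≈ 7.56 kΩ

In a two-way split, I_A/I_total = R_B/(R_A + R_B).
39.5/52.2 = R_B/(R_A + R_B) → R_B = R_A · (0.7567)/(1 − 0.7567) = 2.43 × 3.110 = 7.558 kΩ.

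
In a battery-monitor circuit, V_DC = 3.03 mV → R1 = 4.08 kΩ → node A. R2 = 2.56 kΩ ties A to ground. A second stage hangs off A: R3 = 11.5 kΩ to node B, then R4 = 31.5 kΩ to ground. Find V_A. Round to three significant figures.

V_A ≈ 1.13 mV

Looking into the second stage from A: R3 + R4 = 43.00 kΩ appears in parallel with R2.
R2 ‖ (R3+R4) = 2.416 kΩ.
V_A = 3.03 × 2.416/(4.08 + 2.416) = 1.127 mV.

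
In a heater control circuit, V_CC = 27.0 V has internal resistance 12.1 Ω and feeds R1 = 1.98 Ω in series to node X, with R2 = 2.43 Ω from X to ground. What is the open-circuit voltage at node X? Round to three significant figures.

V_th ≈ 3.97 V

R1' = 12.1 + 1.98 = 14.08 Ω (source resistance + R1).
With X open, the divider is unloaded: V_th = 27.0 × 2.43/16.51 = 3.974 V.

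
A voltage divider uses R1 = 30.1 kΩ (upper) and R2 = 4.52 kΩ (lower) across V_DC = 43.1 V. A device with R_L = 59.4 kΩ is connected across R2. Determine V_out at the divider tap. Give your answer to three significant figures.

V_out ≈ 5.28 V

R2 ‖ R_L = (4.52 × 59.4)/(4.52 + 59.4) = 4.200 kΩ.
Now apply the divider: V_out = 43.1 × 0.1225 = 5.278 V.
(Unloaded it would be 5.63 V; the load pulls it down.)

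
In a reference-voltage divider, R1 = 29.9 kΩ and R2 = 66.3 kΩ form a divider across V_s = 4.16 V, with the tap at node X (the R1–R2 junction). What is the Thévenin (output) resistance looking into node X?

R_th ≈ 20.6 kΩ

Looking into X with the source shorted: R_th = R1·R2/(R1+R2) = 29.90 × 66.3/96.20 = 20.61 kΩ.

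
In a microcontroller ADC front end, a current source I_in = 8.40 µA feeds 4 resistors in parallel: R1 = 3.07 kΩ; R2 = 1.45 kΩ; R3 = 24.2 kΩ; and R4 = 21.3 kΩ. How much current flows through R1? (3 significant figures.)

I ≈ 2.48 µA

Conductances: ΣG = 1/3.07 + 1/1.45 + 1/24.2 + 1/21.3 = 1.104 (1/kΩ).
Current divider: I(R1) = I_in · G_k/ΣG = 8.40 × (0.3257/1.104) = 8.40 × 0.2951 = 2.479 µA.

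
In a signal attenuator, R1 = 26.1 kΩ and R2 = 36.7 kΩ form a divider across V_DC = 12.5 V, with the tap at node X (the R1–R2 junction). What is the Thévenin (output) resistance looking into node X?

Zeroing V_DC shorts the top of R1 to ground, so R_th = R1 ‖ R2 = 15.25 kΩ.

R_th ≈ 15.3 kΩ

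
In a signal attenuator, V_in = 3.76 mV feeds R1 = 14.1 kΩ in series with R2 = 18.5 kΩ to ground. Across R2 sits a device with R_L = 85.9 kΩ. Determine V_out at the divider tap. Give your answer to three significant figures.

V_out ≈ 1.95 mV

First combine the lower leg with the load: R2 ‖ R_L = 15.22 kΩ.
Voltage divider with the loaded lower leg: V_out = 3.76 × 15.22/(14.1 + 15.22) = 3.76 × 0.5191 = 1.952 mV.
(Unloaded it would be 2.13 mV; the load pulls it down.)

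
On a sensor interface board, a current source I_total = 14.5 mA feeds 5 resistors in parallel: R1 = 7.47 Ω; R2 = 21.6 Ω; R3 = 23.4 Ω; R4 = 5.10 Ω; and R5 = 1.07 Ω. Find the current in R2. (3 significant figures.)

Total conductance ΣG = 1/7.47 + 1/21.6 + 1/23.4 + 1/5.10 + 1/1.07 = 1.354 (units of 1/Ω).
Current divider: I(R2) = I_total · G_k/ΣG = 14.5 × (0.04630/1.354) = 14.5 × 0.03420 = 0.4959 mA.

I ≈ 0.496 mA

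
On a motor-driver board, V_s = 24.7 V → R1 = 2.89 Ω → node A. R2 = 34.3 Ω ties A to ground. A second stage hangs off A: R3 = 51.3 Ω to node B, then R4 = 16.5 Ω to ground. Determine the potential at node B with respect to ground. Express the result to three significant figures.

V_B ≈ 5.33 V

The second stage (R3 + R4 = 67.80 Ω) loads node A in parallel with R2.
Effective lower resistance at A: R2 ‖ 67.80 = 22.78 Ω.
V_A = 24.7 × 22.78/(2.89 + 22.78) = 21.92 V.
Stage 2 is unloaded, so V_B = V_A · R4/(R3+R4) = 21.92 × 16.5/67.80 = 5.334 V.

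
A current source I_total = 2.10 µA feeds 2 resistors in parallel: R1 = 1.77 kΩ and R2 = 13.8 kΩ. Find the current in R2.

Two-branch current divider: I_k = I_total · R_other/(R_1 + R_2).
So I = 2.10 × 1.77/15.57 = 0.2387 µA.

I ≈ 0.239 µA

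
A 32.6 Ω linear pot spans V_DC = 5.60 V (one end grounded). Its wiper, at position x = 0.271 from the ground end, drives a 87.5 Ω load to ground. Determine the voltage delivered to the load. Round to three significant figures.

V_out ≈ 1.41 V

Split the track: R_lower = x·R_p = 8.835 Ω, R_upper = (1−x)·R_p = 23.77 Ω.
(x·R_p) ‖ R_L = 8.024 Ω.
Then V_out = V_DC · 8.024/(23.77 + 8.024) = 1.414 V.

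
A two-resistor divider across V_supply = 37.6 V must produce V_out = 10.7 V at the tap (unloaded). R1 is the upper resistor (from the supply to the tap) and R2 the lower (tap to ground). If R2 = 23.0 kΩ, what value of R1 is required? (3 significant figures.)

R1 ≈ 57.8 kΩ

V_out/V_supply = R2/(R1+R2) = 0.2846.
Rearranging, R1 = R2·(1−k)/k = 23.0 × 2.514 = 57.82 kΩ.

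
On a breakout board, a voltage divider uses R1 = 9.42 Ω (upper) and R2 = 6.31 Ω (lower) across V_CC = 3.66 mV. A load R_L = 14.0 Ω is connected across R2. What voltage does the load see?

R2 ‖ R_L = (6.31 × 14.0)/(6.31 + 14.0) = 4.350 Ω.
Now apply the divider: V_out = 3.66 × 0.3159 = 1.156 mV.

V_out ≈ 1.16 mV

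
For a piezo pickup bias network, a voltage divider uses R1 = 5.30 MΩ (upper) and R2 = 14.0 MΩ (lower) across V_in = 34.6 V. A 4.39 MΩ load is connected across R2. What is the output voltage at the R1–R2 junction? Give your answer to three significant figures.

The load sits in parallel with R2, giving an effective lower resistance R2' = R2·R_L/(R2+R_L) = 3.342 MΩ.
Now apply the divider: V_out = 34.6 × 0.3867 = 13.38 V.
(Unloaded it would be 25.1 V; the load pulls it down.)

V_out ≈ 13.4 V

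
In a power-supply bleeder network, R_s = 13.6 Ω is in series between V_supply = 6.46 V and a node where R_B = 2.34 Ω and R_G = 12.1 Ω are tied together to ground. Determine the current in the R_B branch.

Parallel bank: R_p = 1/(1/2.34 + 1/12.1) = 1.961 Ω.
V_A = 6.46 × 1.961/15.56 = 0.8140 V.
I(R_B) = V_A / R_B = 0.8140/2.34 = 0.3479 A.
(Check via current divider: I_total = 0.4151 A; share G_k/ΣG = 0.8380 → same result.)

I ≈ 0.348 A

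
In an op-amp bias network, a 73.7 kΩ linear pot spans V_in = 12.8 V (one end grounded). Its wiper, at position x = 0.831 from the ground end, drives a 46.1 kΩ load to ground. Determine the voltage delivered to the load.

The pot divides into 12.46 kΩ above the wiper and 61.24 kΩ below.
R_L loads the lower segment: effective lower R = 26.30 kΩ.
Then V_out = V_in · 26.30/(12.46 + 26.30) = 8.687 V.

V_out ≈ 8.69 V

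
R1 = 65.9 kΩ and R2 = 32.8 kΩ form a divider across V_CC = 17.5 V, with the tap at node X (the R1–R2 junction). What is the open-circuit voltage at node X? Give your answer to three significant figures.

Open-circuit (no load on X): V_th = V_CC · R2/(R1 + R2) = 17.5 × 32.8/(65.90 + 32.8) = 5.816 V.

V_th ≈ 5.82 V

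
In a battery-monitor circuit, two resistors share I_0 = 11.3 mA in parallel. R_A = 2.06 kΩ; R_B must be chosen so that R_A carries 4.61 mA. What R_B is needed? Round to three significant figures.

Two-branch current divider: I_A = I_0 · R_B/(R_A + R_B).
4.61/11.3 = R_B/(R_A + R_B) → R_B = R_A · (0.4080)/(1 − 0.4080) = 2.06 × 0.6891 = 1.420 kΩ.

R_B ≈ 1.42 kΩ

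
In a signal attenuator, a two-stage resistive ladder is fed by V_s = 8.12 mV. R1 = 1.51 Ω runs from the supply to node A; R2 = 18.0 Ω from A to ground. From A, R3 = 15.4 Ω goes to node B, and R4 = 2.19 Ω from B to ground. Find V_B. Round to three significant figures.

V_B ≈ 0.864 mV

Node A sees R2 in parallel with the series input of stage 2, R3 + R4 = 17.59 Ω.
R2 ‖ (R3+R4) = 8.896 Ω.
So V_A = 8.12 × 0.8549 = 6.942 mV.
Then the unloaded second divider: V_B = V_A × R4/(R3+R4) = 6.942 × 0.1245 = 0.8643 mV.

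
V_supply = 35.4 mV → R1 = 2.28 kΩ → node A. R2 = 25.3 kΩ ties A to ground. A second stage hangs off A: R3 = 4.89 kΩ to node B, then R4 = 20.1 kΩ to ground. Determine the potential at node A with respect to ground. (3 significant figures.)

Looking into the second stage from A: R3 + R4 = 24.99 kΩ appears in parallel with R2.
Effective lower resistance at A: R2 ‖ 24.99 = 12.57 kΩ.
First divider: V_A = V_supply · 12.57/(2.28 + 12.57) = 29.97 mV.

V_A ≈ 30.0 mV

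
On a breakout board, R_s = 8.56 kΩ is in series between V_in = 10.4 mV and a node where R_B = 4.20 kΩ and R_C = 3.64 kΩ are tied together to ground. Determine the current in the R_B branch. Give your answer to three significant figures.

Equivalent of the parallel group: R_p = 1.950 kΩ.
Node voltage V_A = V_in · R_p/(R_s + R_p) = 10.4 × 0.1855 = 1.930 mV.
Branch current I = V_A/R_B = 1.930/4.20 = 0.4594 µA.

I ≈ 0.459 µA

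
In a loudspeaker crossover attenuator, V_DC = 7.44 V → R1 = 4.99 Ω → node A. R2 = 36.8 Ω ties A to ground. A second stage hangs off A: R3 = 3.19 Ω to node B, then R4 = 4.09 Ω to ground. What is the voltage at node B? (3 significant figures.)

V_B ≈ 2.30 V

The second stage (R3 + R4 = 7.280 Ω) loads node A in parallel with R2.
R2 ‖ (R3+R4) = 6.078 Ω.
V_A = 7.44 × 6.078/(4.99 + 6.078) = 4.086 V.
Then the unloaded second divider: V_B = V_A × R4/(R3+R4) = 4.086 × 0.5618 = 2.295 V.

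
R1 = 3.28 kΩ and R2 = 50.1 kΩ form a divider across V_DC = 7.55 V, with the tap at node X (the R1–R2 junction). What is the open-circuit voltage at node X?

Open-circuit (no load on X): V_th = V_DC · R2/(R1 + R2) = 7.55 × 50.1/(3.280 + 50.1) = 7.086 V.

V_th ≈ 7.09 V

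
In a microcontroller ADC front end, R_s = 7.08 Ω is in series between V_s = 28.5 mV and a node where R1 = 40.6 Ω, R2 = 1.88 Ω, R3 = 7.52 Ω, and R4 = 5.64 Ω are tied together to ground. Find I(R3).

I ≈ 0.531 mA

Combine the parallel branches: R_p = (1/40.6 + 1/1.88 + 1/7.52 + 1/5.64)⁻¹ = 1.154 Ω.
Node voltage V_A = V_s · R_p/(R_s + R_p) = 28.5 × 0.1401 = 3.993 mV.
Branch current I = V_A/R3 = 3.993/7.52 = 0.5310 mA.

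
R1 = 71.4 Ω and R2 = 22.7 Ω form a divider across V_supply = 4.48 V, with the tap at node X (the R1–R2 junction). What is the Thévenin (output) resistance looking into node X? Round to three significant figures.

With V_supply suppressed (replaced by a short), R_th = R1 ‖ R2 = (71.40 × 22.7)/(71.40 + 22.7) = 17.22 Ω.

R_th ≈ 17.2 Ω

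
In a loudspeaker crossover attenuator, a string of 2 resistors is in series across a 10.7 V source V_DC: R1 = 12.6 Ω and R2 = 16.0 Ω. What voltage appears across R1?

Total series resistance ΣR = 12.6 + 16.0 = 28.60 Ω.
V = V_DC · R/ΣR = 10.7 × 0.4406 = 4.714 V.

V ≈ 4.71 V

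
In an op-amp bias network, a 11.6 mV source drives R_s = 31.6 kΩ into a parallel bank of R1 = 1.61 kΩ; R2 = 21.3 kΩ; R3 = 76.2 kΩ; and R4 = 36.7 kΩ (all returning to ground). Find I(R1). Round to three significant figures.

Parallel bank: R_p = 1/(1/1.61 + 1/21.3 + 1/76.2 + 1/36.7) = 1.412 kΩ.
Node voltage V_A = V_s · R_p/(R_s + R_p) = 11.6 × 0.04276 = 0.4960 mV.
Branch current I = V_A/R1 = 0.4960/1.61 = 0.3081 µA.

I ≈ 0.308 µA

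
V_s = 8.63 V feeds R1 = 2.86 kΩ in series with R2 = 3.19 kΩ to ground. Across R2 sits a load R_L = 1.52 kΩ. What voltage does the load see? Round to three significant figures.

V_out ≈ 2.28 V

First combine the lower leg with the load: R2 ‖ R_L = 1.029 kΩ.
Voltage divider with the loaded lower leg: V_out = 8.63 × 1.029/(2.86 + 1.029) = 8.63 × 0.2647 = 2.284 V.
(Unloaded it would be 4.55 V; the load pulls it down.)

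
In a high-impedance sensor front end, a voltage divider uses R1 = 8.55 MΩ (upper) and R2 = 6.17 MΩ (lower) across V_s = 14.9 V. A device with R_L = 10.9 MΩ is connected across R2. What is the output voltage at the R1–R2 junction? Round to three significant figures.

R2 ‖ R_L = (6.17 × 10.9)/(6.17 + 10.9) = 3.940 MΩ.
Then V_out = V_s · R2'/(R1 + R2') = 14.9 × 3.940/12.49 = 4.700 V.

V_out ≈ 4.70 V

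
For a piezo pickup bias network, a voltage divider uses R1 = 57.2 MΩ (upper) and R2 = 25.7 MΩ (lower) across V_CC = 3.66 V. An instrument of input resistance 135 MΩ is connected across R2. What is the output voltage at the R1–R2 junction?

R2 ‖ R_L = (25.7 × 135)/(25.7 + 135) = 21.59 MΩ.
Voltage divider with the loaded lower leg: V_out = 3.66 × 21.59/(57.2 + 21.59) = 3.66 × 0.2740 = 1.003 V.
(Unloaded it would be 1.13 V; the load pulls it down.)

V_out ≈ 1.00 V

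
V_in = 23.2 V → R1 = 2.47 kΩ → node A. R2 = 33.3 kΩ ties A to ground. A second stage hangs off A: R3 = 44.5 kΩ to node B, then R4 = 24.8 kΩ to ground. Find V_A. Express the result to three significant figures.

The second stage (R3 + R4 = 69.30 kΩ) loads node A in parallel with R2.
Effective lower resistance at A: R2 ‖ 69.30 = 22.49 kΩ.
So V_A = 23.2 × 0.9011 = 20.90 V.

V_A ≈ 20.9 V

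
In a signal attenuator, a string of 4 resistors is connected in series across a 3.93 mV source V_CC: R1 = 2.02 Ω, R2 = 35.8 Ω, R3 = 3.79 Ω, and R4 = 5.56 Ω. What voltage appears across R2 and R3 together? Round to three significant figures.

V ≈ 3.30 mV

Series total: ΣR = 2.02 + 35.8 + 3.79 + 5.56 = 47.17 Ω.
R_{R2..R3} = 35.8 + 3.79 = 39.59 Ω.
V = V_CC · R/ΣR = 3.93 × 0.8393 = 3.298 mV.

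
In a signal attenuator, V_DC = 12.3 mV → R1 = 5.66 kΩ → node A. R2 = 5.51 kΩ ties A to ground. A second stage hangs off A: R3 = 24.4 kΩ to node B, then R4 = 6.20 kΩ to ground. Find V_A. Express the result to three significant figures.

Looking into the second stage from A: R3 + R4 = 30.60 kΩ appears in parallel with R2.
R2 ‖ (R3+R4) = 4.669 kΩ.
First divider: V_A = V_DC · 4.669/(5.66 + 4.669) = 5.560 mV.

V_A ≈ 5.56 mV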